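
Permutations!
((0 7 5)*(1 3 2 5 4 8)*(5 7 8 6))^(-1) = (0 5 6 4 7 2 3 1 8)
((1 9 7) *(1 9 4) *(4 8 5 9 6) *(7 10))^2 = (1 5 10 6)(4 8 9 7)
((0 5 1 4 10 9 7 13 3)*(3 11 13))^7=((0 5 1 4 10 9 7 3)(11 13))^7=(0 3 7 9 10 4 1 5)(11 13)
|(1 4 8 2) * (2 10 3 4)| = 4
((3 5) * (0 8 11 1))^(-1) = ((0 8 11 1)(3 5))^(-1) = (0 1 11 8)(3 5)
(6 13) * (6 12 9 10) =(6 13 12 9 10) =[0, 1, 2, 3, 4, 5, 13, 7, 8, 10, 6, 11, 9, 12]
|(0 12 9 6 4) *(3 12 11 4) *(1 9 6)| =6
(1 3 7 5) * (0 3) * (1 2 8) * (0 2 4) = (0 3 7 5 4)(1 2 8) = [3, 2, 8, 7, 0, 4, 6, 5, 1]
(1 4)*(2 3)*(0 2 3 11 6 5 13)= (0 2 11 6 5 13)(1 4)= [2, 4, 11, 3, 1, 13, 5, 7, 8, 9, 10, 6, 12, 0]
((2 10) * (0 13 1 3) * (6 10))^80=((0 13 1 3)(2 6 10))^80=(13)(2 10 6)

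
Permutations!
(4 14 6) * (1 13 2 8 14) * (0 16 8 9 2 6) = (0 16 8 14)(1 13 6 4)(2 9) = [16, 13, 9, 3, 1, 5, 4, 7, 14, 2, 10, 11, 12, 6, 0, 15, 8]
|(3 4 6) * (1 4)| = 4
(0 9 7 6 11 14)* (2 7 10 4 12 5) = (0 9 10 4 12 5 2 7 6 11 14) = [9, 1, 7, 3, 12, 2, 11, 6, 8, 10, 4, 14, 5, 13, 0]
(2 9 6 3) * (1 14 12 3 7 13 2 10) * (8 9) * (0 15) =(0 15)(1 14 12 3 10)(2 8 9 6 7 13) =[15, 14, 8, 10, 4, 5, 7, 13, 9, 6, 1, 11, 3, 2, 12, 0]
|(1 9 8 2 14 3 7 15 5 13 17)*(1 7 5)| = 11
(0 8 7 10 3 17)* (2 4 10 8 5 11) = (0 5 11 2 4 10 3 17)(7 8) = [5, 1, 4, 17, 10, 11, 6, 8, 7, 9, 3, 2, 12, 13, 14, 15, 16, 0]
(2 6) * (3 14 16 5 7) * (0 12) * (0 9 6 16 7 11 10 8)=(0 12 9 6 2 16 5 11 10 8)(3 14 7)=[12, 1, 16, 14, 4, 11, 2, 3, 0, 6, 8, 10, 9, 13, 7, 15, 5]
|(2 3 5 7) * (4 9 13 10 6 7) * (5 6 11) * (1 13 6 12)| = 12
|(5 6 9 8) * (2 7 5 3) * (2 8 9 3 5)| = 4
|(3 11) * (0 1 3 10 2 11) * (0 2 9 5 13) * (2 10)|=|(0 1 3 10 9 5 13)(2 11)|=14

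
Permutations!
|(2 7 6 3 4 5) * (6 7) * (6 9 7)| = |(2 9 7 6 3 4 5)| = 7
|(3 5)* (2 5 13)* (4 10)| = 4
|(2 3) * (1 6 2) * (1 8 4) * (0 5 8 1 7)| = 20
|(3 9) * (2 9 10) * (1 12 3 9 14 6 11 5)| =9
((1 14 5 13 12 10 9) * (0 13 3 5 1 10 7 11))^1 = (0 13 12 7 11)(1 14)(3 5)(9 10)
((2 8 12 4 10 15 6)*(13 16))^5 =((2 8 12 4 10 15 6)(13 16))^5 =(2 15 4 8 6 10 12)(13 16)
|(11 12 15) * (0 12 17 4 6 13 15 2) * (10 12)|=12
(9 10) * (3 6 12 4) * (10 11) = [0, 1, 2, 6, 3, 5, 12, 7, 8, 11, 9, 10, 4] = (3 6 12 4)(9 11 10)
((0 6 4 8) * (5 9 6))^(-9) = ((0 5 9 6 4 8))^(-9) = (0 6)(4 5)(8 9)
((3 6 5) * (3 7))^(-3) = ((3 6 5 7))^(-3) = (3 6 5 7)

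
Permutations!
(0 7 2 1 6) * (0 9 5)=(0 7 2 1 6 9 5)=[7, 6, 1, 3, 4, 0, 9, 2, 8, 5]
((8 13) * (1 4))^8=(13)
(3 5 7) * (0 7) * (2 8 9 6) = (0 7 3 5)(2 8 9 6) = [7, 1, 8, 5, 4, 0, 2, 3, 9, 6]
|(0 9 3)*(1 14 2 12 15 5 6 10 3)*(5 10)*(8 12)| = 10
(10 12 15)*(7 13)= [0, 1, 2, 3, 4, 5, 6, 13, 8, 9, 12, 11, 15, 7, 14, 10]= (7 13)(10 12 15)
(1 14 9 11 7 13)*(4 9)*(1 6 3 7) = (1 14 4 9 11)(3 7 13 6) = [0, 14, 2, 7, 9, 5, 3, 13, 8, 11, 10, 1, 12, 6, 4]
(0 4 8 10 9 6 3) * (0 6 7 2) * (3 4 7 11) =[7, 1, 0, 6, 8, 5, 4, 2, 10, 11, 9, 3] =(0 7 2)(3 6 4 8 10 9 11)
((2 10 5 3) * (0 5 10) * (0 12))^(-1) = (0 12 2 3 5)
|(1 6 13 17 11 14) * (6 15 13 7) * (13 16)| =|(1 15 16 13 17 11 14)(6 7)| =14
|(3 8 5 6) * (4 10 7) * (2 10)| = 4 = |(2 10 7 4)(3 8 5 6)|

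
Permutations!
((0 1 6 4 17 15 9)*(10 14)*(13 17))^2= (0 6 13 15)(1 4 17 9)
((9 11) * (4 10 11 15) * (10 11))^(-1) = ((4 11 9 15))^(-1) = (4 15 9 11)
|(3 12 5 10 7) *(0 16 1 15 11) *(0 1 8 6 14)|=15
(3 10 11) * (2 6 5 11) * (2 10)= [0, 1, 6, 2, 4, 11, 5, 7, 8, 9, 10, 3]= (2 6 5 11 3)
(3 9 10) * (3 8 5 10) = (3 9)(5 10 8) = [0, 1, 2, 9, 4, 10, 6, 7, 5, 3, 8]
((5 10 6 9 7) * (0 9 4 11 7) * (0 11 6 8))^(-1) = (0 8 10 5 7 11 9)(4 6)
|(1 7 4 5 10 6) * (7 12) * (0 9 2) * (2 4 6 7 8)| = 11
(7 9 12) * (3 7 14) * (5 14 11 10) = (3 7 9 12 11 10 5 14) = [0, 1, 2, 7, 4, 14, 6, 9, 8, 12, 5, 10, 11, 13, 3]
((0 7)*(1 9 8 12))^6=((0 7)(1 9 8 12))^6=(1 8)(9 12)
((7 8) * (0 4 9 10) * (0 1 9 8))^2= (0 8)(1 10 9)(4 7)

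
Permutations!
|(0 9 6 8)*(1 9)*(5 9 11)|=7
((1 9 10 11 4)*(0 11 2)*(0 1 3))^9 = (0 11 4 3)(1 9 10 2) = ((0 11 4 3)(1 9 10 2))^9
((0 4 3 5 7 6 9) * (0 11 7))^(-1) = (0 5 3 4)(6 7 11 9) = ((0 4 3 5)(6 9 11 7))^(-1)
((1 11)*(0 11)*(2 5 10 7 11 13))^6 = (0 11 10 2)(1 7 5 13) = ((0 13 2 5 10 7 11 1))^6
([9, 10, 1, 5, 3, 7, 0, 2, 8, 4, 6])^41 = [9, 10, 1, 5, 3, 7, 0, 2, 8, 4, 6]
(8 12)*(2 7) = (2 7)(8 12) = [0, 1, 7, 3, 4, 5, 6, 2, 12, 9, 10, 11, 8]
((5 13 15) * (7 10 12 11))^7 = ((5 13 15)(7 10 12 11))^7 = (5 13 15)(7 11 12 10)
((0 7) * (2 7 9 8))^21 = (0 9 8 2 7) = ((0 9 8 2 7))^21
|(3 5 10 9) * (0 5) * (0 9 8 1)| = |(0 5 10 8 1)(3 9)| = 10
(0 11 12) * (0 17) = [11, 1, 2, 3, 4, 5, 6, 7, 8, 9, 10, 12, 17, 13, 14, 15, 16, 0] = (0 11 12 17)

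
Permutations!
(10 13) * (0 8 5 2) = (0 8 5 2)(10 13) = [8, 1, 0, 3, 4, 2, 6, 7, 5, 9, 13, 11, 12, 10]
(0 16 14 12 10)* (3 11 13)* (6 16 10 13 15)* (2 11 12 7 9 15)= (0 10)(2 11)(3 12 13)(6 16 14 7 9 15)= [10, 1, 11, 12, 4, 5, 16, 9, 8, 15, 0, 2, 13, 3, 7, 6, 14]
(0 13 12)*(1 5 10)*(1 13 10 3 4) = [10, 5, 2, 4, 1, 3, 6, 7, 8, 9, 13, 11, 0, 12] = (0 10 13 12)(1 5 3 4)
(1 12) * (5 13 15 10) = [0, 12, 2, 3, 4, 13, 6, 7, 8, 9, 5, 11, 1, 15, 14, 10] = (1 12)(5 13 15 10)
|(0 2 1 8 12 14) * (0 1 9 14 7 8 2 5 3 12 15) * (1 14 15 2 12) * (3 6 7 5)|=|(0 3 1 12 5 6 7 8 2 9 15)|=11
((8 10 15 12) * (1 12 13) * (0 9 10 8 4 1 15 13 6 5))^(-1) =(0 5 6 15 13 10 9)(1 4 12)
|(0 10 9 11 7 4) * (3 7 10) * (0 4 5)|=12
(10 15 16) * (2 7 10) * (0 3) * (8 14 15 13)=(0 3)(2 7 10 13 8 14 15 16)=[3, 1, 7, 0, 4, 5, 6, 10, 14, 9, 13, 11, 12, 8, 15, 16, 2]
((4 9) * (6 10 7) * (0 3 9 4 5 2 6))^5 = ((0 3 9 5 2 6 10 7))^5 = (0 6 9 7 2 3 10 5)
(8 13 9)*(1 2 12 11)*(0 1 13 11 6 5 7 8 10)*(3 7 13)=(0 1 2 12 6 5 13 9 10)(3 7 8 11)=[1, 2, 12, 7, 4, 13, 5, 8, 11, 10, 0, 3, 6, 9]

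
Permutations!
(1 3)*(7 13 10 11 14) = (1 3)(7 13 10 11 14) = [0, 3, 2, 1, 4, 5, 6, 13, 8, 9, 11, 14, 12, 10, 7]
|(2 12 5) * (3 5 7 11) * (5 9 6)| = 8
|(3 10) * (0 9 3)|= |(0 9 3 10)|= 4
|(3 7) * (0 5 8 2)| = |(0 5 8 2)(3 7)| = 4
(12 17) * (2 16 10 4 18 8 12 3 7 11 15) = (2 16 10 4 18 8 12 17 3 7 11 15) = [0, 1, 16, 7, 18, 5, 6, 11, 12, 9, 4, 15, 17, 13, 14, 2, 10, 3, 8]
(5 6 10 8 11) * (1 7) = [0, 7, 2, 3, 4, 6, 10, 1, 11, 9, 8, 5] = (1 7)(5 6 10 8 11)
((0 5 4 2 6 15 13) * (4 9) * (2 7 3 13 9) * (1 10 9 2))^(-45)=((0 5 1 10 9 4 7 3 13)(2 6 15))^(-45)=(15)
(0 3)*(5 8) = (0 3)(5 8) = [3, 1, 2, 0, 4, 8, 6, 7, 5]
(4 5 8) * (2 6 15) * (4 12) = (2 6 15)(4 5 8 12) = [0, 1, 6, 3, 5, 8, 15, 7, 12, 9, 10, 11, 4, 13, 14, 2]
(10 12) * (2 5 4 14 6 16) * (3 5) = [0, 1, 3, 5, 14, 4, 16, 7, 8, 9, 12, 11, 10, 13, 6, 15, 2] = (2 3 5 4 14 6 16)(10 12)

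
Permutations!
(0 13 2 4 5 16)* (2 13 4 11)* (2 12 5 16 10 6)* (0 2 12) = (0 4 16 2 11)(5 10 6 12) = [4, 1, 11, 3, 16, 10, 12, 7, 8, 9, 6, 0, 5, 13, 14, 15, 2]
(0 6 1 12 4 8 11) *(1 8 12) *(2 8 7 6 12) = (0 12 4 2 8 11)(6 7) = [12, 1, 8, 3, 2, 5, 7, 6, 11, 9, 10, 0, 4]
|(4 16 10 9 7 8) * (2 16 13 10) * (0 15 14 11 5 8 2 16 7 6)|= 22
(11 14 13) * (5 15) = (5 15)(11 14 13) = [0, 1, 2, 3, 4, 15, 6, 7, 8, 9, 10, 14, 12, 11, 13, 5]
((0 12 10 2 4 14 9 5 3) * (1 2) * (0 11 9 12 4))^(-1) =((0 4 14 12 10 1 2)(3 11 9 5))^(-1) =(0 2 1 10 12 14 4)(3 5 9 11)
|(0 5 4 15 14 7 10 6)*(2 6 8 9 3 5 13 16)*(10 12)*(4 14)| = 40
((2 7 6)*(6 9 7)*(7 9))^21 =((9)(2 6))^21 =(9)(2 6)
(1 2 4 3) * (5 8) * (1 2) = (2 4 3)(5 8) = [0, 1, 4, 2, 3, 8, 6, 7, 5]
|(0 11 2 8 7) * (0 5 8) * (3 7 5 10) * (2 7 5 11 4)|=6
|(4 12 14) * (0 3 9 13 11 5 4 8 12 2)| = |(0 3 9 13 11 5 4 2)(8 12 14)| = 24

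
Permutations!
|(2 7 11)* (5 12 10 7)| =6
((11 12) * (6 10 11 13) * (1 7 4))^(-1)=((1 7 4)(6 10 11 12 13))^(-1)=(1 4 7)(6 13 12 11 10)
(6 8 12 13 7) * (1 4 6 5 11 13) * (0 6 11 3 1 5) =[6, 4, 2, 1, 11, 3, 8, 0, 12, 9, 10, 13, 5, 7] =(0 6 8 12 5 3 1 4 11 13 7)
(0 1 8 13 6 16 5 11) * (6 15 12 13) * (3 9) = (0 1 8 6 16 5 11)(3 9)(12 13 15) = [1, 8, 2, 9, 4, 11, 16, 7, 6, 3, 10, 0, 13, 15, 14, 12, 5]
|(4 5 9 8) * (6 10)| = |(4 5 9 8)(6 10)| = 4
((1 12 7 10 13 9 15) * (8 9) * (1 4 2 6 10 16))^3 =((1 12 7 16)(2 6 10 13 8 9 15 4))^3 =(1 16 7 12)(2 13 15 6 8 4 10 9)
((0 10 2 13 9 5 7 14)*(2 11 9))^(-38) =(0 5 10 7 11 14 9)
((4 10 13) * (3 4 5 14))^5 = ((3 4 10 13 5 14))^5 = (3 14 5 13 10 4)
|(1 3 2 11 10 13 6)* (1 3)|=6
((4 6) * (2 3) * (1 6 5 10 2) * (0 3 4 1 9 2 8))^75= ((0 3 9 2 4 5 10 8)(1 6))^75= (0 2 10 3 4 8 9 5)(1 6)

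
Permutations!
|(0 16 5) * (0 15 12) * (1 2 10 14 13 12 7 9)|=12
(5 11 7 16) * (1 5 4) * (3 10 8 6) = (1 5 11 7 16 4)(3 10 8 6) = [0, 5, 2, 10, 1, 11, 3, 16, 6, 9, 8, 7, 12, 13, 14, 15, 4]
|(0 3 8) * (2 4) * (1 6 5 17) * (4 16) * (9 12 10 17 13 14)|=9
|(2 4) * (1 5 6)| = 6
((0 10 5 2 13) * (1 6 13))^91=(13)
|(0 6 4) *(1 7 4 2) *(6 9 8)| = 8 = |(0 9 8 6 2 1 7 4)|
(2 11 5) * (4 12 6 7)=(2 11 5)(4 12 6 7)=[0, 1, 11, 3, 12, 2, 7, 4, 8, 9, 10, 5, 6]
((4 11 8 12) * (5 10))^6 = ((4 11 8 12)(5 10))^6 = (4 8)(11 12)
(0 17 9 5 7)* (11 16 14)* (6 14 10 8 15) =(0 17 9 5 7)(6 14 11 16 10 8 15) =[17, 1, 2, 3, 4, 7, 14, 0, 15, 5, 8, 16, 12, 13, 11, 6, 10, 9]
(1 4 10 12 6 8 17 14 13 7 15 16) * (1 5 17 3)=(1 4 10 12 6 8 3)(5 17 14 13 7 15 16)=[0, 4, 2, 1, 10, 17, 8, 15, 3, 9, 12, 11, 6, 7, 13, 16, 5, 14]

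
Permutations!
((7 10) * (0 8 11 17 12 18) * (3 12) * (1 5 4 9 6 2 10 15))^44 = (0 11 3 18 8 17 12)(1 15 7 10 2 6 9 4 5)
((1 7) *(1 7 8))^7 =(1 8)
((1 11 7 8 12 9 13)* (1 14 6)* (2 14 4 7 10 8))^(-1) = (1 6 14 2 7 4 13 9 12 8 10 11) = ((1 11 10 8 12 9 13 4 7 2 14 6))^(-1)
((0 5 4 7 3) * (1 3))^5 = ((0 5 4 7 1 3))^5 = (0 3 1 7 4 5)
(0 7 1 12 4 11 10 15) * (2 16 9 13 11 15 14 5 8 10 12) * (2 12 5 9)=[7, 12, 16, 3, 15, 8, 6, 1, 10, 13, 14, 5, 4, 11, 9, 0, 2]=(0 7 1 12 4 15)(2 16)(5 8 10 14 9 13 11)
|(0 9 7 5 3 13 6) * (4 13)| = |(0 9 7 5 3 4 13 6)| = 8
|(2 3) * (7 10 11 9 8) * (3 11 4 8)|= 4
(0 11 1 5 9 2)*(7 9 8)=(0 11 1 5 8 7 9 2)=[11, 5, 0, 3, 4, 8, 6, 9, 7, 2, 10, 1]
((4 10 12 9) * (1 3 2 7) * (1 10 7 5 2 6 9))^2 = ((1 3 6 9 4 7 10 12)(2 5))^2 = (1 6 4 10)(3 9 7 12)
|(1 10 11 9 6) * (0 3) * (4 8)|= |(0 3)(1 10 11 9 6)(4 8)|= 10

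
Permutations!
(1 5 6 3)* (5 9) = (1 9 5 6 3) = [0, 9, 2, 1, 4, 6, 3, 7, 8, 5]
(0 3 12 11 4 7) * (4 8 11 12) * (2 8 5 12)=(0 3 4 7)(2 8 11 5 12)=[3, 1, 8, 4, 7, 12, 6, 0, 11, 9, 10, 5, 2]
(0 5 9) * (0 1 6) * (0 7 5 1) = (0 1 6 7 5 9) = [1, 6, 2, 3, 4, 9, 7, 5, 8, 0]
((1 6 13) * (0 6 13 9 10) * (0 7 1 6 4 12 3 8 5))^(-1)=((0 4 12 3 8 5)(1 13 6 9 10 7))^(-1)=(0 5 8 3 12 4)(1 7 10 9 6 13)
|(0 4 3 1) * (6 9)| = 4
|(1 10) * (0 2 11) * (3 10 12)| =12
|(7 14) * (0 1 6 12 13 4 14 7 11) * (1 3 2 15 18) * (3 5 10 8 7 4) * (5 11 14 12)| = 26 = |(0 11)(1 6 5 10 8 7 4 12 13 3 2 15 18)|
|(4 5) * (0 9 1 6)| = |(0 9 1 6)(4 5)| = 4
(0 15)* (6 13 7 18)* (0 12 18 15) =[0, 1, 2, 3, 4, 5, 13, 15, 8, 9, 10, 11, 18, 7, 14, 12, 16, 17, 6] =(6 13 7 15 12 18)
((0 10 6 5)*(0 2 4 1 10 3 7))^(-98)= ((0 3 7)(1 10 6 5 2 4))^(-98)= (0 3 7)(1 2 6)(4 5 10)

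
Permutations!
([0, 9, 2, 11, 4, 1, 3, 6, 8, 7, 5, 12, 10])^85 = (1 3 5 6 10 7 12 9 11)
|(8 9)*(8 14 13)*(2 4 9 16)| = 7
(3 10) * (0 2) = (0 2)(3 10) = [2, 1, 0, 10, 4, 5, 6, 7, 8, 9, 3]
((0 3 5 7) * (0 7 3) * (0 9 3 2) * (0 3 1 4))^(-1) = ((0 9 1 4)(2 3 5))^(-1) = (0 4 1 9)(2 5 3)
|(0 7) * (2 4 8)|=|(0 7)(2 4 8)|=6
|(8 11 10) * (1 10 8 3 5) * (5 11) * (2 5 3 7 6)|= 6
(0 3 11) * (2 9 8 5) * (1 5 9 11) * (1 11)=(0 3 11)(1 5 2)(8 9)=[3, 5, 1, 11, 4, 2, 6, 7, 9, 8, 10, 0]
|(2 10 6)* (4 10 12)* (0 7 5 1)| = 20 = |(0 7 5 1)(2 12 4 10 6)|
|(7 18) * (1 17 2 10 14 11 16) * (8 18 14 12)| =|(1 17 2 10 12 8 18 7 14 11 16)| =11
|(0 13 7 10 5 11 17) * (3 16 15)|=21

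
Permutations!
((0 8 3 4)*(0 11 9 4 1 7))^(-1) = ((0 8 3 1 7)(4 11 9))^(-1) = (0 7 1 3 8)(4 9 11)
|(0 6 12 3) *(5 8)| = |(0 6 12 3)(5 8)| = 4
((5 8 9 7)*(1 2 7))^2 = ((1 2 7 5 8 9))^2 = (1 7 8)(2 5 9)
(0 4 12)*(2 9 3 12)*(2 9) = (0 4 9 3 12) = [4, 1, 2, 12, 9, 5, 6, 7, 8, 3, 10, 11, 0]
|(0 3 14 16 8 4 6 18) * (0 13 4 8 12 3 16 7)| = 12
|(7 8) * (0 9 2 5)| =|(0 9 2 5)(7 8)| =4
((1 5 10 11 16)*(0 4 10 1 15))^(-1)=((0 4 10 11 16 15)(1 5))^(-1)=(0 15 16 11 10 4)(1 5)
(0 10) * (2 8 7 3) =(0 10)(2 8 7 3) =[10, 1, 8, 2, 4, 5, 6, 3, 7, 9, 0]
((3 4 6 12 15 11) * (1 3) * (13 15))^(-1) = (1 11 15 13 12 6 4 3)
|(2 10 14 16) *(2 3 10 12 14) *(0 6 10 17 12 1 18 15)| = 35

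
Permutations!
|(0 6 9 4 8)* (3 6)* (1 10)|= 6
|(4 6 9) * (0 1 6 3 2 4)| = 12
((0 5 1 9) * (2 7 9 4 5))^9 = (0 2 7 9)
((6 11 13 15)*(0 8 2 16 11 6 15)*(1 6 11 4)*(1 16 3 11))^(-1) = (0 13 11 3 2 8)(1 6)(4 16)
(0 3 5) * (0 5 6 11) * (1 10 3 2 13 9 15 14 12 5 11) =(0 2 13 9 15 14 12 5 11)(1 10 3 6) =[2, 10, 13, 6, 4, 11, 1, 7, 8, 15, 3, 0, 5, 9, 12, 14]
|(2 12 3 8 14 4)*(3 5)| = |(2 12 5 3 8 14 4)| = 7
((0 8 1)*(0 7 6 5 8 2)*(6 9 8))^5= ((0 2)(1 7 9 8)(5 6))^5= (0 2)(1 7 9 8)(5 6)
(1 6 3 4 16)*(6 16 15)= (1 16)(3 4 15 6)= [0, 16, 2, 4, 15, 5, 3, 7, 8, 9, 10, 11, 12, 13, 14, 6, 1]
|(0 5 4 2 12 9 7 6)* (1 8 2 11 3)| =12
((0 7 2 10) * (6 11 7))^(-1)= ((0 6 11 7 2 10))^(-1)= (0 10 2 7 11 6)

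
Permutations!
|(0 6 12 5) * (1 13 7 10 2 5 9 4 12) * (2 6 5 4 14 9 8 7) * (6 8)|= |(0 5)(1 13 2 4 12 6)(7 10 8)(9 14)|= 6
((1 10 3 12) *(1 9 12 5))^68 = (12)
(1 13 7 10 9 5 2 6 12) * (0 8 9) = (0 8 9 5 2 6 12 1 13 7 10) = [8, 13, 6, 3, 4, 2, 12, 10, 9, 5, 0, 11, 1, 7]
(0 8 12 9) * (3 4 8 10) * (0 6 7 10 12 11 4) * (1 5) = [12, 5, 2, 0, 8, 1, 7, 10, 11, 6, 3, 4, 9] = (0 12 9 6 7 10 3)(1 5)(4 8 11)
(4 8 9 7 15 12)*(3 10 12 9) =(3 10 12 4 8)(7 15 9) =[0, 1, 2, 10, 8, 5, 6, 15, 3, 7, 12, 11, 4, 13, 14, 9]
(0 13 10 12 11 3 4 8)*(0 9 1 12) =[13, 12, 2, 4, 8, 5, 6, 7, 9, 1, 0, 3, 11, 10] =(0 13 10)(1 12 11 3 4 8 9)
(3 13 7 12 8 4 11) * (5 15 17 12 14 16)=(3 13 7 14 16 5 15 17 12 8 4 11)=[0, 1, 2, 13, 11, 15, 6, 14, 4, 9, 10, 3, 8, 7, 16, 17, 5, 12]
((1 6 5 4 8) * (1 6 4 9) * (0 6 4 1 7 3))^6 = (9)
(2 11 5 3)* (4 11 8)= (2 8 4 11 5 3)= [0, 1, 8, 2, 11, 3, 6, 7, 4, 9, 10, 5]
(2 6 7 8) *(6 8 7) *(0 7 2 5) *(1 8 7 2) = (0 2 7 1 8 5) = [2, 8, 7, 3, 4, 0, 6, 1, 5]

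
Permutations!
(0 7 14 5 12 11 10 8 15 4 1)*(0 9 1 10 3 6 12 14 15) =(0 7 15 4 10 8)(1 9)(3 6 12 11)(5 14) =[7, 9, 2, 6, 10, 14, 12, 15, 0, 1, 8, 3, 11, 13, 5, 4]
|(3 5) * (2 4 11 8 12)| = |(2 4 11 8 12)(3 5)| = 10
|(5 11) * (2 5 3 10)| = 5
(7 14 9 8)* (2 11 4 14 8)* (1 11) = (1 11 4 14 9 2)(7 8) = [0, 11, 1, 3, 14, 5, 6, 8, 7, 2, 10, 4, 12, 13, 9]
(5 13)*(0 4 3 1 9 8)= [4, 9, 2, 1, 3, 13, 6, 7, 0, 8, 10, 11, 12, 5]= (0 4 3 1 9 8)(5 13)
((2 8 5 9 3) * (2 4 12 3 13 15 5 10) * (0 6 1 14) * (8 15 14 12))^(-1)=(0 14 13 9 5 15 2 10 8 4 3 12 1 6)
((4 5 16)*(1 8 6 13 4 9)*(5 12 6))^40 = (16)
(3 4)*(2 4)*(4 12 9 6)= [0, 1, 12, 2, 3, 5, 4, 7, 8, 6, 10, 11, 9]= (2 12 9 6 4 3)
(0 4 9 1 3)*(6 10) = (0 4 9 1 3)(6 10) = [4, 3, 2, 0, 9, 5, 10, 7, 8, 1, 6]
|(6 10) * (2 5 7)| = |(2 5 7)(6 10)| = 6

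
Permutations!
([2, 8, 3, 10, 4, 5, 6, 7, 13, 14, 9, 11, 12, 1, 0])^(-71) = (0 2 3 10 9 14)(1 8 13)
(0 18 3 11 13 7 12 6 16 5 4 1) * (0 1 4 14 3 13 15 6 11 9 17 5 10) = (0 18 13 7 12 11 15 6 16 10)(3 9 17 5 14) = [18, 1, 2, 9, 4, 14, 16, 12, 8, 17, 0, 15, 11, 7, 3, 6, 10, 5, 13]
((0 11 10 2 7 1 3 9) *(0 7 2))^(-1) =((0 11 10)(1 3 9 7))^(-1) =(0 10 11)(1 7 9 3)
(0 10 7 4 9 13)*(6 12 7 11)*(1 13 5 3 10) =(0 1 13)(3 10 11 6 12 7 4 9 5) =[1, 13, 2, 10, 9, 3, 12, 4, 8, 5, 11, 6, 7, 0]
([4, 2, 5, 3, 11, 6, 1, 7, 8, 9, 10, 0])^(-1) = [11, 6, 1, 3, 0, 2, 5, 7, 8, 9, 10, 4]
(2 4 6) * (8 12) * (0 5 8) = (0 5 8 12)(2 4 6) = [5, 1, 4, 3, 6, 8, 2, 7, 12, 9, 10, 11, 0]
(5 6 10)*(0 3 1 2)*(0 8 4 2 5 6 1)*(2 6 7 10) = (0 3)(1 5)(2 8 4 6)(7 10) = [3, 5, 8, 0, 6, 1, 2, 10, 4, 9, 7]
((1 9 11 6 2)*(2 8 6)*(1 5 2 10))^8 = (11)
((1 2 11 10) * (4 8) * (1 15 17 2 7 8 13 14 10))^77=((1 7 8 4 13 14 10 15 17 2 11))^77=(17)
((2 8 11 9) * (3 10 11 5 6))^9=(2 8 5 6 3 10 11 9)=((2 8 5 6 3 10 11 9))^9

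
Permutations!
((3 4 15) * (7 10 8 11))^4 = (3 4 15)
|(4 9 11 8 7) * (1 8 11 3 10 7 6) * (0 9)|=6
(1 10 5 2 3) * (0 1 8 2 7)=(0 1 10 5 7)(2 3 8)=[1, 10, 3, 8, 4, 7, 6, 0, 2, 9, 5]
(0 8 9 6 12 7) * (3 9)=(0 8 3 9 6 12 7)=[8, 1, 2, 9, 4, 5, 12, 0, 3, 6, 10, 11, 7]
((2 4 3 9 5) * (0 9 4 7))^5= (9)(3 4)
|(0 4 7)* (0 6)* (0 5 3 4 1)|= 10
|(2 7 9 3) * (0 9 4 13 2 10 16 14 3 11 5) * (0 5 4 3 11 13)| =11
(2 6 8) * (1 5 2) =[0, 5, 6, 3, 4, 2, 8, 7, 1] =(1 5 2 6 8)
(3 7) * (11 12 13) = [0, 1, 2, 7, 4, 5, 6, 3, 8, 9, 10, 12, 13, 11] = (3 7)(11 12 13)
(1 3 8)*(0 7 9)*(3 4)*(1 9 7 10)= (0 10 1 4 3 8 9)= [10, 4, 2, 8, 3, 5, 6, 7, 9, 0, 1]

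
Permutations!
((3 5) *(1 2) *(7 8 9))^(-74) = ((1 2)(3 5)(7 8 9))^(-74) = (7 8 9)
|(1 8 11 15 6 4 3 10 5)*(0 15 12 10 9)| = 6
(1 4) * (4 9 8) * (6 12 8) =(1 9 6 12 8 4) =[0, 9, 2, 3, 1, 5, 12, 7, 4, 6, 10, 11, 8]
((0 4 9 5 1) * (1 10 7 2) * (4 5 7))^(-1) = ((0 5 10 4 9 7 2 1))^(-1) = (0 1 2 7 9 4 10 5)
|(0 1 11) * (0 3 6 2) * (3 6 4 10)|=15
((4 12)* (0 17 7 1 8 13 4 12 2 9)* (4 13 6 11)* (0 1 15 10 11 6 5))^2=(0 7 10 4 9 8)(1 5 17 15 11 2)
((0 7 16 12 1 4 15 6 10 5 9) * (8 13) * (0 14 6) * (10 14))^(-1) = ((0 7 16 12 1 4 15)(5 9 10)(6 14)(8 13))^(-1) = (0 15 4 1 12 16 7)(5 10 9)(6 14)(8 13)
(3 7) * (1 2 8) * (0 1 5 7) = (0 1 2 8 5 7 3) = [1, 2, 8, 0, 4, 7, 6, 3, 5]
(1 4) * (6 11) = (1 4)(6 11) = [0, 4, 2, 3, 1, 5, 11, 7, 8, 9, 10, 6]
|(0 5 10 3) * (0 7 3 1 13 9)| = |(0 5 10 1 13 9)(3 7)| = 6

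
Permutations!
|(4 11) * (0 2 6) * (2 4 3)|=|(0 4 11 3 2 6)|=6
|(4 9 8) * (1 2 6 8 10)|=|(1 2 6 8 4 9 10)|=7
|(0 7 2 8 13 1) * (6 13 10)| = 8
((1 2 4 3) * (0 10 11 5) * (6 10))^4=(0 5 11 10 6)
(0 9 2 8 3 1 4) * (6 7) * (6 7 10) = (0 9 2 8 3 1 4)(6 10) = [9, 4, 8, 1, 0, 5, 10, 7, 3, 2, 6]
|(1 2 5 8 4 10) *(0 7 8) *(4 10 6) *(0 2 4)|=|(0 7 8 10 1 4 6)(2 5)|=14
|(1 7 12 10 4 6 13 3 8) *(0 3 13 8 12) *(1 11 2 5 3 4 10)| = |(13)(0 4 6 8 11 2 5 3 12 1 7)| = 11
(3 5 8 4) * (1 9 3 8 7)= (1 9 3 5 7)(4 8)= [0, 9, 2, 5, 8, 7, 6, 1, 4, 3]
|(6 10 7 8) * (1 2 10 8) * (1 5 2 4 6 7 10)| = 7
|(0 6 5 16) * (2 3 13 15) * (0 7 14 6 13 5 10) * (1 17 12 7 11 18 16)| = |(0 13 15 2 3 5 1 17 12 7 14 6 10)(11 18 16)| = 39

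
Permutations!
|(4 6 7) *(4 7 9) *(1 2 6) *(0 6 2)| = 5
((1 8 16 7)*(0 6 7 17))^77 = ((0 6 7 1 8 16 17))^77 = (17)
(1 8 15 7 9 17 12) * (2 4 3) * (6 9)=(1 8 15 7 6 9 17 12)(2 4 3)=[0, 8, 4, 2, 3, 5, 9, 6, 15, 17, 10, 11, 1, 13, 14, 7, 16, 12]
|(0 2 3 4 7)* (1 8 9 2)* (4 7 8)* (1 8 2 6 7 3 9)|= 8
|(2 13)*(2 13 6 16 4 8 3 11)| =7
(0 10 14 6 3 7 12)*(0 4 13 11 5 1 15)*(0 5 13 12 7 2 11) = [10, 15, 11, 2, 12, 1, 3, 7, 8, 9, 14, 13, 4, 0, 6, 5] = (0 10 14 6 3 2 11 13)(1 15 5)(4 12)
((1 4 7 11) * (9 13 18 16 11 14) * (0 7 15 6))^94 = ((0 7 14 9 13 18 16 11 1 4 15 6))^94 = (0 15 1 16 13 14)(4 11 18 9 7 6)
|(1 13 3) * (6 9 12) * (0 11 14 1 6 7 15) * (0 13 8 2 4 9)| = |(0 11 14 1 8 2 4 9 12 7 15 13 3 6)| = 14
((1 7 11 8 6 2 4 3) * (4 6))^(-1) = (1 3 4 8 11 7)(2 6)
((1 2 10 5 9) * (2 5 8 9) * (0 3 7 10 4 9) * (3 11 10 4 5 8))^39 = (0 3 9)(1 11 7)(2 5)(4 8 10)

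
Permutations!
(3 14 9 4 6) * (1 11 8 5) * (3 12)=(1 11 8 5)(3 14 9 4 6 12)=[0, 11, 2, 14, 6, 1, 12, 7, 5, 4, 10, 8, 3, 13, 9]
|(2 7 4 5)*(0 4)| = |(0 4 5 2 7)| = 5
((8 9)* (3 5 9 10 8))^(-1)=((3 5 9)(8 10))^(-1)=(3 9 5)(8 10)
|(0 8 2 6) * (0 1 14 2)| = 4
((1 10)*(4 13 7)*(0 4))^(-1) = ((0 4 13 7)(1 10))^(-1) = (0 7 13 4)(1 10)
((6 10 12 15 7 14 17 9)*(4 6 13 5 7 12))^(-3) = ((4 6 10)(5 7 14 17 9 13)(12 15))^(-3) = (5 17)(7 9)(12 15)(13 14)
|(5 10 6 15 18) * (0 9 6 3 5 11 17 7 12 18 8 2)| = 30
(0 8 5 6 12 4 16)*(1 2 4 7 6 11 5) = (0 8 1 2 4 16)(5 11)(6 12 7) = [8, 2, 4, 3, 16, 11, 12, 6, 1, 9, 10, 5, 7, 13, 14, 15, 0]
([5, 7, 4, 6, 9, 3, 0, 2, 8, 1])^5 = (9)(0 5 3 6)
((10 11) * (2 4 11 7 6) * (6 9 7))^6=(2 4 11 10 6)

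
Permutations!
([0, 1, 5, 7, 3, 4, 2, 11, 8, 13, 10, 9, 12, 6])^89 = [0, 1, 6, 4, 5, 2, 13, 3, 8, 11, 10, 7, 12, 9]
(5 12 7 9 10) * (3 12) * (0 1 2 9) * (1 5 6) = (0 5 3 12 7)(1 2 9 10 6) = [5, 2, 9, 12, 4, 3, 1, 0, 8, 10, 6, 11, 7]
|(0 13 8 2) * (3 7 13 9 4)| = |(0 9 4 3 7 13 8 2)| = 8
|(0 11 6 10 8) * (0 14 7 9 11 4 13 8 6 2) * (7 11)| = |(0 4 13 8 14 11 2)(6 10)(7 9)| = 14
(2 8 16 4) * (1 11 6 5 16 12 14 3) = (1 11 6 5 16 4 2 8 12 14 3) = [0, 11, 8, 1, 2, 16, 5, 7, 12, 9, 10, 6, 14, 13, 3, 15, 4]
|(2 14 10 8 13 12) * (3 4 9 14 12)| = 14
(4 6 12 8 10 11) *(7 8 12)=(12)(4 6 7 8 10 11)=[0, 1, 2, 3, 6, 5, 7, 8, 10, 9, 11, 4, 12]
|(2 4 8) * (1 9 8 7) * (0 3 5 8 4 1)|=9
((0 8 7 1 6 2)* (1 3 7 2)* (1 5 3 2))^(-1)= (0 2 7 3 5 6 1 8)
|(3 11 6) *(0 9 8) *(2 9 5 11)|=|(0 5 11 6 3 2 9 8)|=8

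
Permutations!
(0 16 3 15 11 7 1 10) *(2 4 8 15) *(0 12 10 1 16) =[0, 1, 4, 2, 8, 5, 6, 16, 15, 9, 12, 7, 10, 13, 14, 11, 3] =(2 4 8 15 11 7 16 3)(10 12)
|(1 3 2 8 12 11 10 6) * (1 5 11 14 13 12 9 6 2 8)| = |(1 3 8 9 6 5 11 10 2)(12 14 13)| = 9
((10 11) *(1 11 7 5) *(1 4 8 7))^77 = ((1 11 10)(4 8 7 5))^77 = (1 10 11)(4 8 7 5)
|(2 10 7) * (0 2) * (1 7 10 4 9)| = 6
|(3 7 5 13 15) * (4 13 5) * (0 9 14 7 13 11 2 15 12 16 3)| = 8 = |(0 9 14 7 4 11 2 15)(3 13 12 16)|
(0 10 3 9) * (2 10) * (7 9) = (0 2 10 3 7 9) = [2, 1, 10, 7, 4, 5, 6, 9, 8, 0, 3]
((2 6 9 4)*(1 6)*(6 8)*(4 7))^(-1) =(1 2 4 7 9 6 8)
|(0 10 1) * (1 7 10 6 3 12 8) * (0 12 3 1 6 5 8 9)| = 14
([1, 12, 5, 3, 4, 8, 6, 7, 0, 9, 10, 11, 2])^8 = (0 12 5)(1 2 8)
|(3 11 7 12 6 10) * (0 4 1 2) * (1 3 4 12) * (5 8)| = |(0 12 6 10 4 3 11 7 1 2)(5 8)| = 10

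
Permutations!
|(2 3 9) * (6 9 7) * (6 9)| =|(2 3 7 9)| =4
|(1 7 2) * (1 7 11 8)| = 6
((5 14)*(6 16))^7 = (5 14)(6 16)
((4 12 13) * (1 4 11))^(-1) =(1 11 13 12 4)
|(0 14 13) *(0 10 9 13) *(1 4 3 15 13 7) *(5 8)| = 8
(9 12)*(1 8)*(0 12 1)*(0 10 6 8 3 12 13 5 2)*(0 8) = (0 13 5 2 8 10 6)(1 3 12 9) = [13, 3, 8, 12, 4, 2, 0, 7, 10, 1, 6, 11, 9, 5]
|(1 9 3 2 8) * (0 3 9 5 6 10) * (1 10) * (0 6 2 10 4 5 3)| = 4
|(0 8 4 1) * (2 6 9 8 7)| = 8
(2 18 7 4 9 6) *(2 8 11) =(2 18 7 4 9 6 8 11) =[0, 1, 18, 3, 9, 5, 8, 4, 11, 6, 10, 2, 12, 13, 14, 15, 16, 17, 7]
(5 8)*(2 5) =(2 5 8) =[0, 1, 5, 3, 4, 8, 6, 7, 2]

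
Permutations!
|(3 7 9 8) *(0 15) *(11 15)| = |(0 11 15)(3 7 9 8)| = 12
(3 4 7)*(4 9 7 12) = (3 9 7)(4 12) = [0, 1, 2, 9, 12, 5, 6, 3, 8, 7, 10, 11, 4]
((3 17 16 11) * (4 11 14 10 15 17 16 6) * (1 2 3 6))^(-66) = ((1 2 3 16 14 10 15 17)(4 11 6))^(-66) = (1 15 14 3)(2 17 10 16)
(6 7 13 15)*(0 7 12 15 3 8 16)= (0 7 13 3 8 16)(6 12 15)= [7, 1, 2, 8, 4, 5, 12, 13, 16, 9, 10, 11, 15, 3, 14, 6, 0]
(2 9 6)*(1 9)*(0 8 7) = (0 8 7)(1 9 6 2) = [8, 9, 1, 3, 4, 5, 2, 0, 7, 6]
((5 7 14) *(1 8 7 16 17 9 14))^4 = ((1 8 7)(5 16 17 9 14))^4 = (1 8 7)(5 14 9 17 16)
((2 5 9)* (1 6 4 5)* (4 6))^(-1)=(1 2 9 5 4)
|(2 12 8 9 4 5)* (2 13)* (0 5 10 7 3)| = 11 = |(0 5 13 2 12 8 9 4 10 7 3)|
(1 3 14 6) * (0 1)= (0 1 3 14 6)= [1, 3, 2, 14, 4, 5, 0, 7, 8, 9, 10, 11, 12, 13, 6]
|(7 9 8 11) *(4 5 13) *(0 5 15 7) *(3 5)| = |(0 3 5 13 4 15 7 9 8 11)| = 10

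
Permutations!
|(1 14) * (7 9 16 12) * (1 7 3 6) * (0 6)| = 9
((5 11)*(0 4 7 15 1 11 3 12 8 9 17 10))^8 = ((0 4 7 15 1 11 5 3 12 8 9 17 10))^8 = (0 12 15 17 5 4 8 1 10 3 7 9 11)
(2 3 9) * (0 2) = (0 2 3 9) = [2, 1, 3, 9, 4, 5, 6, 7, 8, 0]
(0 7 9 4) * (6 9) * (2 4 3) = (0 7 6 9 3 2 4) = [7, 1, 4, 2, 0, 5, 9, 6, 8, 3]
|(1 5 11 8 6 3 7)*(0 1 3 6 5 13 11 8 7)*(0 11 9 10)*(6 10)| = 6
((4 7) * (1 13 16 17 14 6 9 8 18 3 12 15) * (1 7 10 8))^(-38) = (1 14 13 6 16 9 17)(3 15 4 8)(7 10 18 12)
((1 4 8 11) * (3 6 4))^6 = ((1 3 6 4 8 11))^6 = (11)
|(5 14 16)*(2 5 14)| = |(2 5)(14 16)| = 2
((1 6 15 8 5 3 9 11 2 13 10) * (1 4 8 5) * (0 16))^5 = (0 16)(1 9 4 5 13 6 11 8 3 10 15 2)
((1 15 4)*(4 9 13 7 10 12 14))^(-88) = ((1 15 9 13 7 10 12 14 4))^(-88) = (1 9 7 12 4 15 13 10 14)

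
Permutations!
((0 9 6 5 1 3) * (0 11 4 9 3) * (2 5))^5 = (0 6 3 2 11 5 4 1 9)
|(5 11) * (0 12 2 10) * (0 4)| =10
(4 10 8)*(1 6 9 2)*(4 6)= [0, 4, 1, 3, 10, 5, 9, 7, 6, 2, 8]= (1 4 10 8 6 9 2)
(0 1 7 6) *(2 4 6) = (0 1 7 2 4 6) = [1, 7, 4, 3, 6, 5, 0, 2]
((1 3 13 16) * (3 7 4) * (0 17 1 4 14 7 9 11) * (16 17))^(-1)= ((0 16 4 3 13 17 1 9 11)(7 14))^(-1)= (0 11 9 1 17 13 3 4 16)(7 14)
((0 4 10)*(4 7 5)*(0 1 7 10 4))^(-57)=(0 7 10 5 1)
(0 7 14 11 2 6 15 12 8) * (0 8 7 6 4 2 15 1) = (0 6 1)(2 4)(7 14 11 15 12) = [6, 0, 4, 3, 2, 5, 1, 14, 8, 9, 10, 15, 7, 13, 11, 12]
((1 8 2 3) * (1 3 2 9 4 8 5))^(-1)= (1 5)(4 9 8)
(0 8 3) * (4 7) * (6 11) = (0 8 3)(4 7)(6 11) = [8, 1, 2, 0, 7, 5, 11, 4, 3, 9, 10, 6]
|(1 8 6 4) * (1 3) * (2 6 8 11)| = 6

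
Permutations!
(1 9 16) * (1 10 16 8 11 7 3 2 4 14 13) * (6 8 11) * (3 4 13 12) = (1 9 11 7 4 14 12 3 2 13)(6 8)(10 16) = [0, 9, 13, 2, 14, 5, 8, 4, 6, 11, 16, 7, 3, 1, 12, 15, 10]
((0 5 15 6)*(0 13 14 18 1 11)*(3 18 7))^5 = ((0 5 15 6 13 14 7 3 18 1 11))^5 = (0 14 11 13 1 6 18 15 3 5 7)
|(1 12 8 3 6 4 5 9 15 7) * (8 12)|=9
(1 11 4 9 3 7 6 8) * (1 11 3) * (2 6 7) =(1 3 2 6 8 11 4 9) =[0, 3, 6, 2, 9, 5, 8, 7, 11, 1, 10, 4]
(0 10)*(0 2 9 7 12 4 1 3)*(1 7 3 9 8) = (0 10 2 8 1 9 3)(4 7 12) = [10, 9, 8, 0, 7, 5, 6, 12, 1, 3, 2, 11, 4]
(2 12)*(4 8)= (2 12)(4 8)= [0, 1, 12, 3, 8, 5, 6, 7, 4, 9, 10, 11, 2]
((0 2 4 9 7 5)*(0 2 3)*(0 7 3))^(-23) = (2 4 9 3 7 5)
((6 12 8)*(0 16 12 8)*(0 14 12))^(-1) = ((0 16)(6 8)(12 14))^(-1) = (0 16)(6 8)(12 14)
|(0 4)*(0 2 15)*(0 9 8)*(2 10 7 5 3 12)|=11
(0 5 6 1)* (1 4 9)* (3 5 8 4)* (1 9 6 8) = (9)(0 1)(3 5 8 4 6) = [1, 0, 2, 5, 6, 8, 3, 7, 4, 9]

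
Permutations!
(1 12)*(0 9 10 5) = (0 9 10 5)(1 12) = [9, 12, 2, 3, 4, 0, 6, 7, 8, 10, 5, 11, 1]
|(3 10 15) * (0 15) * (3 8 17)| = 6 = |(0 15 8 17 3 10)|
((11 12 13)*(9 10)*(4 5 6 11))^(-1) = (4 13 12 11 6 5)(9 10)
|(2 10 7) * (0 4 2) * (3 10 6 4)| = |(0 3 10 7)(2 6 4)| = 12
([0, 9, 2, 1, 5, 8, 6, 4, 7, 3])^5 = (1 3 9)(4 5 8 7)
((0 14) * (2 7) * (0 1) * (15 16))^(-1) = ((0 14 1)(2 7)(15 16))^(-1) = (0 1 14)(2 7)(15 16)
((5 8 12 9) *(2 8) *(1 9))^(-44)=(1 8 5)(2 9 12)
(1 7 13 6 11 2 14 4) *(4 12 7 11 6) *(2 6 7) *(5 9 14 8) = (1 11 6 7 13 4)(2 8 5 9 14 12) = [0, 11, 8, 3, 1, 9, 7, 13, 5, 14, 10, 6, 2, 4, 12]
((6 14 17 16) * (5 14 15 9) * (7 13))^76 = ((5 14 17 16 6 15 9)(7 13))^76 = (5 9 15 6 16 17 14)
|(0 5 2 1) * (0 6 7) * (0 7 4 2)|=4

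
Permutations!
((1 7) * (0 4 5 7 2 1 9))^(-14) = (0 4 5 7 9)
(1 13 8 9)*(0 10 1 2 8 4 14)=(0 10 1 13 4 14)(2 8 9)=[10, 13, 8, 3, 14, 5, 6, 7, 9, 2, 1, 11, 12, 4, 0]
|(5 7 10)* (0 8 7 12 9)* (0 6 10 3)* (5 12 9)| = 20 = |(0 8 7 3)(5 9 6 10 12)|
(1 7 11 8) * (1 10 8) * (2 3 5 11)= (1 7 2 3 5 11)(8 10)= [0, 7, 3, 5, 4, 11, 6, 2, 10, 9, 8, 1]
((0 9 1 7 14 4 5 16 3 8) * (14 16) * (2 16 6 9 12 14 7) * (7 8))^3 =(0 4)(1 3 9 16 6 2 7)(5 12)(8 14)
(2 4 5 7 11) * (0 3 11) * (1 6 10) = (0 3 11 2 4 5 7)(1 6 10) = [3, 6, 4, 11, 5, 7, 10, 0, 8, 9, 1, 2]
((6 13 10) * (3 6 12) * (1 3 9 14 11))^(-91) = (1 11 14 9 12 10 13 6 3)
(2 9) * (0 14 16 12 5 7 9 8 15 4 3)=(0 14 16 12 5 7 9 2 8 15 4 3)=[14, 1, 8, 0, 3, 7, 6, 9, 15, 2, 10, 11, 5, 13, 16, 4, 12]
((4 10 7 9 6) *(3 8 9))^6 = (3 7 10 4 6 9 8)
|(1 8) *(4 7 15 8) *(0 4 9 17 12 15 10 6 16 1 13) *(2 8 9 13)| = |(0 4 7 10 6 16 1 13)(2 8)(9 17 12 15)| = 8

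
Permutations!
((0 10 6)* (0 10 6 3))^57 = ((0 6 10 3))^57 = (0 6 10 3)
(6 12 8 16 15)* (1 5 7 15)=(1 5 7 15 6 12 8 16)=[0, 5, 2, 3, 4, 7, 12, 15, 16, 9, 10, 11, 8, 13, 14, 6, 1]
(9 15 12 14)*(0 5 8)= [5, 1, 2, 3, 4, 8, 6, 7, 0, 15, 10, 11, 14, 13, 9, 12]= (0 5 8)(9 15 12 14)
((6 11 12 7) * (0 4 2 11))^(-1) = ((0 4 2 11 12 7 6))^(-1) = (0 6 7 12 11 2 4)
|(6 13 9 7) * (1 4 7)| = 6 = |(1 4 7 6 13 9)|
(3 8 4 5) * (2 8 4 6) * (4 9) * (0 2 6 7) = (0 2 8 7)(3 9 4 5) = [2, 1, 8, 9, 5, 3, 6, 0, 7, 4]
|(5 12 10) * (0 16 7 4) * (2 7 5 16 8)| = 20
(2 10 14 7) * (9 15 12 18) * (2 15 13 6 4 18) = (2 10 14 7 15 12)(4 18 9 13 6) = [0, 1, 10, 3, 18, 5, 4, 15, 8, 13, 14, 11, 2, 6, 7, 12, 16, 17, 9]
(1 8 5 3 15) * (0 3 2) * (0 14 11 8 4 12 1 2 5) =[3, 4, 14, 15, 12, 5, 6, 7, 0, 9, 10, 8, 1, 13, 11, 2] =(0 3 15 2 14 11 8)(1 4 12)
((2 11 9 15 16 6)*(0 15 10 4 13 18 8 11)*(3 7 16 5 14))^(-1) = (0 2 6 16 7 3 14 5 15)(4 10 9 11 8 18 13) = ((0 15 5 14 3 7 16 6 2)(4 13 18 8 11 9 10))^(-1)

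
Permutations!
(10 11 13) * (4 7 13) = [0, 1, 2, 3, 7, 5, 6, 13, 8, 9, 11, 4, 12, 10] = (4 7 13 10 11)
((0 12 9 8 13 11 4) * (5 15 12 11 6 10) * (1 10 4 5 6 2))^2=((0 11 5 15 12 9 8 13 2 1 10 6 4))^2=(0 5 12 8 2 10 4 11 15 9 13 1 6)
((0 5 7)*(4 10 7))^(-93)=(0 4 7 5 10)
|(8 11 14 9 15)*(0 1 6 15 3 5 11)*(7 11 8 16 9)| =|(0 1 6 15 16 9 3 5 8)(7 11 14)| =9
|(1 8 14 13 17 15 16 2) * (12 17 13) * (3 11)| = |(1 8 14 12 17 15 16 2)(3 11)| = 8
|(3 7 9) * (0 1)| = |(0 1)(3 7 9)| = 6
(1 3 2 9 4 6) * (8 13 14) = (1 3 2 9 4 6)(8 13 14) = [0, 3, 9, 2, 6, 5, 1, 7, 13, 4, 10, 11, 12, 14, 8]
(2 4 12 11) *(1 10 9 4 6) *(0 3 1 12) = (0 3 1 10 9 4)(2 6 12 11) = [3, 10, 6, 1, 0, 5, 12, 7, 8, 4, 9, 2, 11]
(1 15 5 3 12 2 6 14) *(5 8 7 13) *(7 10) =[0, 15, 6, 12, 4, 3, 14, 13, 10, 9, 7, 11, 2, 5, 1, 8] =(1 15 8 10 7 13 5 3 12 2 6 14)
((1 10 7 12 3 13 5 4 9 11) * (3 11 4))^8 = (1 12 10 11 7)(3 5 13)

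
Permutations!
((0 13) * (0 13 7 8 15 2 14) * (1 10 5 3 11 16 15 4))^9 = ((0 7 8 4 1 10 5 3 11 16 15 2 14))^9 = (0 16 10 7 15 5 8 2 3 4 14 11 1)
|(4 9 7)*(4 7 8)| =|(4 9 8)| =3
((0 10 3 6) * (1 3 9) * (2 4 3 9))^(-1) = ((0 10 2 4 3 6)(1 9))^(-1) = (0 6 3 4 2 10)(1 9)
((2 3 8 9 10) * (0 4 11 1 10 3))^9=((0 4 11 1 10 2)(3 8 9))^9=(0 1)(2 11)(4 10)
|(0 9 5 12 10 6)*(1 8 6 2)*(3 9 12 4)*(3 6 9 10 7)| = |(0 12 7 3 10 2 1 8 9 5 4 6)| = 12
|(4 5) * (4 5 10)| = 2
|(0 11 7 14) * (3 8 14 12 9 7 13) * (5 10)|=6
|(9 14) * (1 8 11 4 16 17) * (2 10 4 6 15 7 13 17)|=|(1 8 11 6 15 7 13 17)(2 10 4 16)(9 14)|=8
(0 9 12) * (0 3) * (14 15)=[9, 1, 2, 0, 4, 5, 6, 7, 8, 12, 10, 11, 3, 13, 15, 14]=(0 9 12 3)(14 15)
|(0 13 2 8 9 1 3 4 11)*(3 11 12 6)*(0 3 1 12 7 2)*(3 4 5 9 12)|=24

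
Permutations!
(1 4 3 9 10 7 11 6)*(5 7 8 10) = [0, 4, 2, 9, 3, 7, 1, 11, 10, 5, 8, 6] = (1 4 3 9 5 7 11 6)(8 10)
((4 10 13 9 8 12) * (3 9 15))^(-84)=(3 4)(8 13)(9 10)(12 15)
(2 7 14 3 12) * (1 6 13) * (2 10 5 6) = (1 2 7 14 3 12 10 5 6 13) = [0, 2, 7, 12, 4, 6, 13, 14, 8, 9, 5, 11, 10, 1, 3]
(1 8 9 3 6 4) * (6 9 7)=(1 8 7 6 4)(3 9)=[0, 8, 2, 9, 1, 5, 4, 6, 7, 3]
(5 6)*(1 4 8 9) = [0, 4, 2, 3, 8, 6, 5, 7, 9, 1] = (1 4 8 9)(5 6)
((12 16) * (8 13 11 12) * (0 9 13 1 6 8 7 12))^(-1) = (0 11 13 9)(1 8 6)(7 16 12)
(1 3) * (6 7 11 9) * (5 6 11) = (1 3)(5 6 7)(9 11) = [0, 3, 2, 1, 4, 6, 7, 5, 8, 11, 10, 9]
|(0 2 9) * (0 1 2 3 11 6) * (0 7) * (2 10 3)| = |(0 2 9 1 10 3 11 6 7)| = 9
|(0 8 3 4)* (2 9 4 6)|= |(0 8 3 6 2 9 4)|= 7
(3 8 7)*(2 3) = (2 3 8 7) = [0, 1, 3, 8, 4, 5, 6, 2, 7]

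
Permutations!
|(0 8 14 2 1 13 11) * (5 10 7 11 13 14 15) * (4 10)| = 24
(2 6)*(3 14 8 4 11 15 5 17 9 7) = [0, 1, 6, 14, 11, 17, 2, 3, 4, 7, 10, 15, 12, 13, 8, 5, 16, 9] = (2 6)(3 14 8 4 11 15 5 17 9 7)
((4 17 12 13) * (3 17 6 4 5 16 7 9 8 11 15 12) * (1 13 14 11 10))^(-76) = ((1 13 5 16 7 9 8 10)(3 17)(4 6)(11 15 12 14))^(-76) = (17)(1 7)(5 8)(9 13)(10 16)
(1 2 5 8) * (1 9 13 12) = [0, 2, 5, 3, 4, 8, 6, 7, 9, 13, 10, 11, 1, 12] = (1 2 5 8 9 13 12)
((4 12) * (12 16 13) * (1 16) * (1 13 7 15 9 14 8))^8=((1 16 7 15 9 14 8)(4 13 12))^8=(1 16 7 15 9 14 8)(4 12 13)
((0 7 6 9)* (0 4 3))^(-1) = (0 3 4 9 6 7) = ((0 7 6 9 4 3))^(-1)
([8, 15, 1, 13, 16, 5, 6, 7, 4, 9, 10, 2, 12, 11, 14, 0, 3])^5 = [13, 16, 4, 15, 2, 5, 6, 7, 11, 9, 10, 8, 12, 0, 14, 3, 1]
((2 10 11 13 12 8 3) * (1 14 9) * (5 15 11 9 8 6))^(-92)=(1 9 10 2 3 8 14)(5 12 11)(6 13 15)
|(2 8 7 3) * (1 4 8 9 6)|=8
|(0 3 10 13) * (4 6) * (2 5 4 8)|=20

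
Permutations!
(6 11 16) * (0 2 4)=(0 2 4)(6 11 16)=[2, 1, 4, 3, 0, 5, 11, 7, 8, 9, 10, 16, 12, 13, 14, 15, 6]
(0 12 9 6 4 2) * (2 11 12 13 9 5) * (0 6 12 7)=(0 13 9 12 5 2 6 4 11 7)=[13, 1, 6, 3, 11, 2, 4, 0, 8, 12, 10, 7, 5, 9]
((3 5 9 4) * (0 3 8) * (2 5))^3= ((0 3 2 5 9 4 8))^3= (0 5 8 2 4 3 9)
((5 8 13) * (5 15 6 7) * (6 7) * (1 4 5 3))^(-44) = (1 13)(3 8)(4 15)(5 7)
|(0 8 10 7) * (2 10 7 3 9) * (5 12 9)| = |(0 8 7)(2 10 3 5 12 9)| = 6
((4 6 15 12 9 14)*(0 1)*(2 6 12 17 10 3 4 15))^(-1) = ((0 1)(2 6)(3 4 12 9 14 15 17 10))^(-1) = (0 1)(2 6)(3 10 17 15 14 9 12 4)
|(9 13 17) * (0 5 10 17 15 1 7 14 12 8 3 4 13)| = 45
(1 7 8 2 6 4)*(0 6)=[6, 7, 0, 3, 1, 5, 4, 8, 2]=(0 6 4 1 7 8 2)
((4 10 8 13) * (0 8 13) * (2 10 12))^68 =(2 4 10 12 13)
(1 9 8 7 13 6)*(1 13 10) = [0, 9, 2, 3, 4, 5, 13, 10, 7, 8, 1, 11, 12, 6] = (1 9 8 7 10)(6 13)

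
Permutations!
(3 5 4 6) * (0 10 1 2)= (0 10 1 2)(3 5 4 6)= [10, 2, 0, 5, 6, 4, 3, 7, 8, 9, 1]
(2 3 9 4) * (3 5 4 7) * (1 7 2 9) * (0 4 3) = [4, 7, 5, 1, 9, 3, 6, 0, 8, 2] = (0 4 9 2 5 3 1 7)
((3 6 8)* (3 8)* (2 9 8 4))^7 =((2 9 8 4)(3 6))^7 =(2 4 8 9)(3 6)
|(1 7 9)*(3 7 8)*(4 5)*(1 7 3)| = 2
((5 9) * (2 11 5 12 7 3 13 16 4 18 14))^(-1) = (2 14 18 4 16 13 3 7 12 9 5 11)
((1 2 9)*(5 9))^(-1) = (1 9 5 2)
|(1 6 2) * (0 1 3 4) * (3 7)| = 7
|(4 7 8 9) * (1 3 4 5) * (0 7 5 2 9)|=12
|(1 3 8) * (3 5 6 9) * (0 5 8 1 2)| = |(0 5 6 9 3 1 8 2)| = 8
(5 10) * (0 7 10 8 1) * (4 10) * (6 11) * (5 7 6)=(0 6 11 5 8 1)(4 10 7)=[6, 0, 2, 3, 10, 8, 11, 4, 1, 9, 7, 5]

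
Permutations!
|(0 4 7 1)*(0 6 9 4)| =|(1 6 9 4 7)| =5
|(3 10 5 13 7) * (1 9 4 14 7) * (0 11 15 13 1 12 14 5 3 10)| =36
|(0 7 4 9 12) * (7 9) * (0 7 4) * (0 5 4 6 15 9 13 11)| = 21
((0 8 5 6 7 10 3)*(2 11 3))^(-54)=(11)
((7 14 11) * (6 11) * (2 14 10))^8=(2 6 7)(10 14 11)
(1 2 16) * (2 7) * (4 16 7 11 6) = (1 11 6 4 16)(2 7) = [0, 11, 7, 3, 16, 5, 4, 2, 8, 9, 10, 6, 12, 13, 14, 15, 1]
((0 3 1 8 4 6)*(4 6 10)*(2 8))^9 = (0 2)(1 6)(3 8)(4 10)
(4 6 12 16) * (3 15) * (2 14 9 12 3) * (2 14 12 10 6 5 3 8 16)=[0, 1, 12, 15, 5, 3, 8, 7, 16, 10, 6, 11, 2, 13, 9, 14, 4]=(2 12)(3 15 14 9 10 6 8 16 4 5)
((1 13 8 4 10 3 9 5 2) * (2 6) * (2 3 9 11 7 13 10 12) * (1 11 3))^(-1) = ((1 10 9 5 6)(2 11 7 13 8 4 12))^(-1) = (1 6 5 9 10)(2 12 4 8 13 7 11)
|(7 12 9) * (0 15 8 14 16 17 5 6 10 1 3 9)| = 14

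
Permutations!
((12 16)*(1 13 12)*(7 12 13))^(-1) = (1 16 12 7)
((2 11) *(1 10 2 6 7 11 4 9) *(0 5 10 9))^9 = (11)(0 4 2 10 5)(1 9)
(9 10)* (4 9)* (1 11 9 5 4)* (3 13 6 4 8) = (1 11 9 10)(3 13 6 4 5 8) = [0, 11, 2, 13, 5, 8, 4, 7, 3, 10, 1, 9, 12, 6]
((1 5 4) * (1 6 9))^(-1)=(1 9 6 4 5)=((1 5 4 6 9))^(-1)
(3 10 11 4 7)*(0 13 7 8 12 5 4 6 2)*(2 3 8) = [13, 1, 0, 10, 2, 4, 3, 8, 12, 9, 11, 6, 5, 7] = (0 13 7 8 12 5 4 2)(3 10 11 6)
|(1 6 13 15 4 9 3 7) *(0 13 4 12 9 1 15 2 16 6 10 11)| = 45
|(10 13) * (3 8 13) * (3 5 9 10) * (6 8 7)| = 15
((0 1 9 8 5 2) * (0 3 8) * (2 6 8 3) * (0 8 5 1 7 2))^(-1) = (0 2 7)(1 8 9)(5 6)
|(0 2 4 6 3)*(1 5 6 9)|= |(0 2 4 9 1 5 6 3)|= 8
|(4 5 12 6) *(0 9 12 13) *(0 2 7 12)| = 14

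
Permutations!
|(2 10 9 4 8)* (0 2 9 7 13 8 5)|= 9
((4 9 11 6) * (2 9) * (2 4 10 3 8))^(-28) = ((2 9 11 6 10 3 8))^(-28) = (11)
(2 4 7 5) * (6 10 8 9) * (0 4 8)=(0 4 7 5 2 8 9 6 10)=[4, 1, 8, 3, 7, 2, 10, 5, 9, 6, 0]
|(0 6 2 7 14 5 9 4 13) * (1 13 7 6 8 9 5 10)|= 18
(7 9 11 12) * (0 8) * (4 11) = (0 8)(4 11 12 7 9) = [8, 1, 2, 3, 11, 5, 6, 9, 0, 4, 10, 12, 7]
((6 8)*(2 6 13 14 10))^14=((2 6 8 13 14 10))^14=(2 8 14)(6 13 10)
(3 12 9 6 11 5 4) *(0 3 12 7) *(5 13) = (0 3 7)(4 12 9 6 11 13 5) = [3, 1, 2, 7, 12, 4, 11, 0, 8, 6, 10, 13, 9, 5]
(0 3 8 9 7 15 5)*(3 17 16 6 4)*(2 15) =[17, 1, 15, 8, 3, 0, 4, 2, 9, 7, 10, 11, 12, 13, 14, 5, 6, 16] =(0 17 16 6 4 3 8 9 7 2 15 5)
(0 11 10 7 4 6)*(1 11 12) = (0 12 1 11 10 7 4 6) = [12, 11, 2, 3, 6, 5, 0, 4, 8, 9, 7, 10, 1]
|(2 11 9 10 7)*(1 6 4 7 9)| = 6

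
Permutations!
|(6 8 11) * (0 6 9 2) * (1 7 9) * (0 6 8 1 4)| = |(0 8 11 4)(1 7 9 2 6)| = 20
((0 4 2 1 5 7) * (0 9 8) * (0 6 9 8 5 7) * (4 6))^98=((0 6 9 5)(1 7 8 4 2))^98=(0 9)(1 4 7 2 8)(5 6)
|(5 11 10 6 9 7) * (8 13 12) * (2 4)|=6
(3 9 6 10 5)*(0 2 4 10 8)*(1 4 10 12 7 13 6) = (0 2 10 5 3 9 1 4 12 7 13 6 8) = [2, 4, 10, 9, 12, 3, 8, 13, 0, 1, 5, 11, 7, 6]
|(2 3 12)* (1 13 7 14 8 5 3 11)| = 10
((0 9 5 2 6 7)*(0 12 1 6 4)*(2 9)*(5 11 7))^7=(12)(0 2 4)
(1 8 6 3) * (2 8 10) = [0, 10, 8, 1, 4, 5, 3, 7, 6, 9, 2] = (1 10 2 8 6 3)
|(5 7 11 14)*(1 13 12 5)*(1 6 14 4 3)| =8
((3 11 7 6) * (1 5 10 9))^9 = ((1 5 10 9)(3 11 7 6))^9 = (1 5 10 9)(3 11 7 6)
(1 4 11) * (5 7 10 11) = (1 4 5 7 10 11) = [0, 4, 2, 3, 5, 7, 6, 10, 8, 9, 11, 1]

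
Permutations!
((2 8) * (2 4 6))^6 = (2 4)(6 8)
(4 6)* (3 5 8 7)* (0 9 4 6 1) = (0 9 4 1)(3 5 8 7) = [9, 0, 2, 5, 1, 8, 6, 3, 7, 4]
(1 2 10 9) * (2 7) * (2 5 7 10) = (1 10 9)(5 7) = [0, 10, 2, 3, 4, 7, 6, 5, 8, 1, 9]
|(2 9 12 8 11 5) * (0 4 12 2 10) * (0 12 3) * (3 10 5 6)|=8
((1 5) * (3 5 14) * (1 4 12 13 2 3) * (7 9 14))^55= (1 14 9 7)(2 3 5 4 12 13)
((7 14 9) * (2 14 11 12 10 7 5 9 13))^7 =((2 14 13)(5 9)(7 11 12 10))^7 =(2 14 13)(5 9)(7 10 12 11)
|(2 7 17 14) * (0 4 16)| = |(0 4 16)(2 7 17 14)| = 12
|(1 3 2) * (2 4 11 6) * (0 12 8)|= 6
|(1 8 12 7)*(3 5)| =|(1 8 12 7)(3 5)| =4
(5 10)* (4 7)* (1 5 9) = [0, 5, 2, 3, 7, 10, 6, 4, 8, 1, 9] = (1 5 10 9)(4 7)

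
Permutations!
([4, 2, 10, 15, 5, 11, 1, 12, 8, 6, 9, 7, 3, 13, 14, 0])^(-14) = [5, 2, 10, 0, 11, 7, 1, 3, 8, 6, 9, 12, 15, 13, 14, 4]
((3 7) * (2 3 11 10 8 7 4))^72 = ((2 3 4)(7 11 10 8))^72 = (11)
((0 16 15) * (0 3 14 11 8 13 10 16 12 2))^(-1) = (0 2 12)(3 15 16 10 13 8 11 14)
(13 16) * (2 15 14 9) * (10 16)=(2 15 14 9)(10 16 13)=[0, 1, 15, 3, 4, 5, 6, 7, 8, 2, 16, 11, 12, 10, 9, 14, 13]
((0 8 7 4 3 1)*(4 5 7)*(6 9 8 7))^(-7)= (0 5 9 4 1 7 6 8 3)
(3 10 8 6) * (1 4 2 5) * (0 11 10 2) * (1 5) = [11, 4, 1, 2, 0, 5, 3, 7, 6, 9, 8, 10] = (0 11 10 8 6 3 2 1 4)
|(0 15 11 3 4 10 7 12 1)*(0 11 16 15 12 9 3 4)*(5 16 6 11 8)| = |(0 12 1 8 5 16 15 6 11 4 10 7 9 3)| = 14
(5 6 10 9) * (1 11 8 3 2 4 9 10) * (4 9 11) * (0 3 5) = [3, 4, 9, 2, 11, 6, 1, 7, 5, 0, 10, 8] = (0 3 2 9)(1 4 11 8 5 6)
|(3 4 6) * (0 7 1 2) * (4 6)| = |(0 7 1 2)(3 6)| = 4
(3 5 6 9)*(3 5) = [0, 1, 2, 3, 4, 6, 9, 7, 8, 5] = (5 6 9)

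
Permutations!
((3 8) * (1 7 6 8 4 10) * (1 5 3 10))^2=(1 6 10 3)(4 7 8 5)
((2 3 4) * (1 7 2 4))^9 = (1 7 2 3)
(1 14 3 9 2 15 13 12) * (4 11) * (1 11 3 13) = (1 14 13 12 11 4 3 9 2 15) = [0, 14, 15, 9, 3, 5, 6, 7, 8, 2, 10, 4, 11, 12, 13, 1]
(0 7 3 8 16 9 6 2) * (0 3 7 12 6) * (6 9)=[12, 1, 3, 8, 4, 5, 2, 7, 16, 0, 10, 11, 9, 13, 14, 15, 6]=(0 12 9)(2 3 8 16 6)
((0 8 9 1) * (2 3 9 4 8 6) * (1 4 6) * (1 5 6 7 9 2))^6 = ((0 5 6 1)(2 3)(4 8 7 9))^6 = (0 6)(1 5)(4 7)(8 9)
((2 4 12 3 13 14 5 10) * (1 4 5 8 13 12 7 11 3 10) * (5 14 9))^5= (1 12 13 7 2 5 3 8 4 10 9 11 14)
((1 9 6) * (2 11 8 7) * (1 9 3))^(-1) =((1 3)(2 11 8 7)(6 9))^(-1) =(1 3)(2 7 8 11)(6 9)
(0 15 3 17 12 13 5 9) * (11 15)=(0 11 15 3 17 12 13 5 9)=[11, 1, 2, 17, 4, 9, 6, 7, 8, 0, 10, 15, 13, 5, 14, 3, 16, 12]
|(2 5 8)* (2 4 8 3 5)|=2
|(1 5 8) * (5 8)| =2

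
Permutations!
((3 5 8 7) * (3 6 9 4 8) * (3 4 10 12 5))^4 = (4 9)(5 6)(7 12)(8 10)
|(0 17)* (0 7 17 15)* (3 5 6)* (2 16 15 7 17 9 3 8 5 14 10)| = |(17)(0 7 9 3 14 10 2 16 15)(5 6 8)| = 9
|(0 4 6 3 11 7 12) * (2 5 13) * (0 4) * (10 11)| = |(2 5 13)(3 10 11 7 12 4 6)| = 21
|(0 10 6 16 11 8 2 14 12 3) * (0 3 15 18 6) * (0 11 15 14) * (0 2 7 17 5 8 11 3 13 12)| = |(0 10 3 13 12 14)(5 8 7 17)(6 16 15 18)| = 12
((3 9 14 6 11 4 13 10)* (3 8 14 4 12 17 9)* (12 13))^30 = ((4 12 17 9)(6 11 13 10 8 14))^30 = (4 17)(9 12)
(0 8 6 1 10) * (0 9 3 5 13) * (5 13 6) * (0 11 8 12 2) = (0 12 2)(1 10 9 3 13 11 8 5 6) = [12, 10, 0, 13, 4, 6, 1, 7, 5, 3, 9, 8, 2, 11]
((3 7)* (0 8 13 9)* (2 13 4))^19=((0 8 4 2 13 9)(3 7))^19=(0 8 4 2 13 9)(3 7)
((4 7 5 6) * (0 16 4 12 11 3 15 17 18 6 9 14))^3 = (0 7 14 4 9 16 5)(3 18 11 17 12 15 6)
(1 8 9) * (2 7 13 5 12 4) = [0, 8, 7, 3, 2, 12, 6, 13, 9, 1, 10, 11, 4, 5] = (1 8 9)(2 7 13 5 12 4)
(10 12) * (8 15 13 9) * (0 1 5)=[1, 5, 2, 3, 4, 0, 6, 7, 15, 8, 12, 11, 10, 9, 14, 13]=(0 1 5)(8 15 13 9)(10 12)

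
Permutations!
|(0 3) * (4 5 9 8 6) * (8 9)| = |(9)(0 3)(4 5 8 6)| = 4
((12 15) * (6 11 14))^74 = (15)(6 14 11)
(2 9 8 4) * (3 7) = (2 9 8 4)(3 7) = [0, 1, 9, 7, 2, 5, 6, 3, 4, 8]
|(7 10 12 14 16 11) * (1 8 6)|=|(1 8 6)(7 10 12 14 16 11)|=6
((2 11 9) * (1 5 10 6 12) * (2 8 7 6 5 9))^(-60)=((1 9 8 7 6 12)(2 11)(5 10))^(-60)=(12)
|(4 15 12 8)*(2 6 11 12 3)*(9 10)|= 8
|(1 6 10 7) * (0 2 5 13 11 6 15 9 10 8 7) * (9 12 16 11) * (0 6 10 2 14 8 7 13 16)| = 15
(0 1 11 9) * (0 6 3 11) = (0 1)(3 11 9 6) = [1, 0, 2, 11, 4, 5, 3, 7, 8, 6, 10, 9]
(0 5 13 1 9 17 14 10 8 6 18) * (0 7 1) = (0 5 13)(1 9 17 14 10 8 6 18 7) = [5, 9, 2, 3, 4, 13, 18, 1, 6, 17, 8, 11, 12, 0, 10, 15, 16, 14, 7]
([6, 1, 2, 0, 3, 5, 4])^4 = (6)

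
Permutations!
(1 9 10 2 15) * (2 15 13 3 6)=(1 9 10 15)(2 13 3 6)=[0, 9, 13, 6, 4, 5, 2, 7, 8, 10, 15, 11, 12, 3, 14, 1]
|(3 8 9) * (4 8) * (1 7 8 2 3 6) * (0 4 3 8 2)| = 6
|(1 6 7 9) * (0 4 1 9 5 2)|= |(9)(0 4 1 6 7 5 2)|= 7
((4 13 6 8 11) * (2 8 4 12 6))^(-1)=((2 8 11 12 6 4 13))^(-1)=(2 13 4 6 12 11 8)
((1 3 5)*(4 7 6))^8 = ((1 3 5)(4 7 6))^8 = (1 5 3)(4 6 7)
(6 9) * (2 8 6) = [0, 1, 8, 3, 4, 5, 9, 7, 6, 2] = (2 8 6 9)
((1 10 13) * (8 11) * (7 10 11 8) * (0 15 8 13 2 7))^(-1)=(0 11 1 13 8 15)(2 10 7)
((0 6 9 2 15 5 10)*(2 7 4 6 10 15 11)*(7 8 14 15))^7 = ((0 10)(2 11)(4 6 9 8 14 15 5 7))^7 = (0 10)(2 11)(4 7 5 15 14 8 9 6)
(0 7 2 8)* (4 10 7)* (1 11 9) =(0 4 10 7 2 8)(1 11 9) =[4, 11, 8, 3, 10, 5, 6, 2, 0, 1, 7, 9]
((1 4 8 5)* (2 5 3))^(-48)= (8)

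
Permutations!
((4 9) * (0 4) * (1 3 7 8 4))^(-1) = (0 9 4 8 7 3 1)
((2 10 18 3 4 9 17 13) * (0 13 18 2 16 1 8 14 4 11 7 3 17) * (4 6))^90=((0 13 16 1 8 14 6 4 9)(2 10)(3 11 7)(17 18))^90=(18)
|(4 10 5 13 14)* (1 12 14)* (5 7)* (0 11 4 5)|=|(0 11 4 10 7)(1 12 14 5 13)|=5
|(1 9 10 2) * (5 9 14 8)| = |(1 14 8 5 9 10 2)| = 7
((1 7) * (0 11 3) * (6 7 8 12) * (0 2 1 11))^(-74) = ((1 8 12 6 7 11 3 2))^(-74) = (1 3 7 12)(2 11 6 8)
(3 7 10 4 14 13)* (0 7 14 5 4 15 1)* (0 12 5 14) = [7, 12, 2, 0, 14, 4, 6, 10, 8, 9, 15, 11, 5, 3, 13, 1] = (0 7 10 15 1 12 5 4 14 13 3)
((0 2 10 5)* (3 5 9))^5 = (0 5 3 9 10 2)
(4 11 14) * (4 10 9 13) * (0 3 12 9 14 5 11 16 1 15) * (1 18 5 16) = (0 3 12 9 13 4 1 15)(5 11 16 18)(10 14) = [3, 15, 2, 12, 1, 11, 6, 7, 8, 13, 14, 16, 9, 4, 10, 0, 18, 17, 5]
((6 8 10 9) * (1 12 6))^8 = (1 6 10)(8 9 12) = ((1 12 6 8 10 9))^8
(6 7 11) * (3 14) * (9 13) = (3 14)(6 7 11)(9 13) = [0, 1, 2, 14, 4, 5, 7, 11, 8, 13, 10, 6, 12, 9, 3]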